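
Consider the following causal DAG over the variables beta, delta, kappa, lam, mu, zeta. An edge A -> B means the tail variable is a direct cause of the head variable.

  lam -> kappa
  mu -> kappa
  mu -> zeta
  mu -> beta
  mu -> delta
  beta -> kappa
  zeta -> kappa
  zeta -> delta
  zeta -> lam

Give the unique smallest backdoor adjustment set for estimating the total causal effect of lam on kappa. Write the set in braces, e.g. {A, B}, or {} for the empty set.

{zeta}

Variables eligible for adjustment (non-descendants of lam, excluding lam and kappa): {beta, delta, mu, zeta}.
Backdoor paths from lam to kappa:
  P1: lam <- zeta <- mu -> beta -> kappa
  P2: lam <- zeta <- mu -> kappa
  P3: lam <- zeta -> delta <- mu -> beta -> kappa
  P4: lam <- zeta -> delta <- mu -> kappa
  P5: lam <- zeta -> kappa
The empty set is not sufficient: P1 (lam <- zeta <- mu -> beta -> kappa) has no collider blocking it and no conditioned non-collider, so it is open.
Try {zeta}:
  P1: blocked at chain node zeta ∈ conditioning set.
  P2: blocked at chain node zeta ∈ conditioning set.
  P3: blocked at fork node zeta ∈ conditioning set.
  P4: blocked at fork node zeta ∈ conditioning set.
  P5: blocked at fork node zeta ∈ conditioning set.
{zeta} contains no descendant of lam and blocks every backdoor path.
No other singleton works — e.g. {mu} leaves P5 open — so {zeta} is the unique smallest valid adjustment set.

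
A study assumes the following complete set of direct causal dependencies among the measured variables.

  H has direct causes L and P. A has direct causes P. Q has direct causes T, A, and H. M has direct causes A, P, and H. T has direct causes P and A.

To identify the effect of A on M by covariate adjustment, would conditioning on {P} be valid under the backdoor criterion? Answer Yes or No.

Yes

Backdoor paths from A to M (paths whose first edge points into A):
  P1: A <- P -> T -> Q <- H -> M
  P2: A <- P -> H -> M
  P3: A <- P -> M
Condition 1 (no descendant of A in the set): holds — descendants of A are {M, Q, T}; none are in {P}.
Condition 2 (every backdoor path blocked by {P}):
  P1: blocked at fork node P ∈ conditioning set.
  P2: blocked at fork node P ∈ conditioning set.
  P3: blocked at fork node P ∈ conditioning set.
{P} satisfies the backdoor criterion.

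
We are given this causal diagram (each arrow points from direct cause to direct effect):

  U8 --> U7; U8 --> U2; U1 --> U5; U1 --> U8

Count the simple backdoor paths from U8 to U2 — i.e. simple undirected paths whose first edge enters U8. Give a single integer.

A backdoor path from U8 to U2 is any simple undirected path whose first edge points into U8 (i.e. leaves U8 via a parent).
Parents of U8: {U1}.
No simple path from any parent of U8 reaches U2 without revisiting U8, so there are no backdoor paths.

0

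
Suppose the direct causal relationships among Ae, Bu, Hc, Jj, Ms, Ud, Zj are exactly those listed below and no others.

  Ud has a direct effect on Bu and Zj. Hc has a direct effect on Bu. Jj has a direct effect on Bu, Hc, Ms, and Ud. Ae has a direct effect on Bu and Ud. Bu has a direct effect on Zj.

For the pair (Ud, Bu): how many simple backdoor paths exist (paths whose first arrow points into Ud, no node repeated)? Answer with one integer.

A backdoor path from Ud to Bu is any simple undirected path whose first edge points into Ud (i.e. leaves Ud via a parent).
Parents of Ud: {Ae, Jj}.
Enumerating:
  P1: Ud <- Ae -> Bu
  P2: Ud <- Jj -> Hc -> Bu
  P3: Ud <- Jj -> Bu
That exhausts the simple backdoor paths. Count: 3.

3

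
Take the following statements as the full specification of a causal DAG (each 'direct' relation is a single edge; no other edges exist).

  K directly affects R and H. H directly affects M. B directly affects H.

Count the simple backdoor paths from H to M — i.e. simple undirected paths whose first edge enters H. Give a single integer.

0

A backdoor path from H to M is any simple undirected path whose first edge points into H (i.e. leaves H via a parent).
Parents of H: {B, K}.
No simple path from any parent of H reaches M without revisiting H, so there are no backdoor paths.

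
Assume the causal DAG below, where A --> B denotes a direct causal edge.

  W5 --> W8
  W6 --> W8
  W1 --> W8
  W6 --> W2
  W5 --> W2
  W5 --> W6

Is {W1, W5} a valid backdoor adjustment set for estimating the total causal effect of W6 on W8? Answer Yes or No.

Yes

Backdoor paths from W6 to W8 (paths whose first edge points into W6):
  P1: W6 <- W5 -> W8
Condition 1 (no descendant of W6 in the set): holds — descendants of W6 are {W2, W8}; none are in {W1, W5}.
Condition 2 (every backdoor path blocked by {W1, W5}):
  P1: blocked at fork node W5 ∈ conditioning set.
{W1, W5} satisfies the backdoor criterion.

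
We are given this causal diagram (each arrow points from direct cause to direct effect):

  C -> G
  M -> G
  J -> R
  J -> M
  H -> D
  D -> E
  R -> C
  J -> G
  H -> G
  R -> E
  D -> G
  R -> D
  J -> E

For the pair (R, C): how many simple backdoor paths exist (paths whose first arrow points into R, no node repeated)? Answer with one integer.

A backdoor path from R to C is any simple undirected path whose first edge points into R (i.e. leaves R via a parent).
Parents of R: {J}.
Enumerating:
  P1: R <- J -> M -> G <- C
  P2: R <- J -> E <- D <- H -> G <- C
  P3: R <- J -> E <- D -> G <- C
  P4: R <- J -> G <- C
That exhausts the simple backdoor paths. Count: 4.

4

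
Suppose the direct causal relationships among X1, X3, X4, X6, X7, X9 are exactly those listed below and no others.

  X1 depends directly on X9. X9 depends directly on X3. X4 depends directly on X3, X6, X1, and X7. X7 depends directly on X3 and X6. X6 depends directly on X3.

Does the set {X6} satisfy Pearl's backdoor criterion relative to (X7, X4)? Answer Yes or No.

Backdoor paths from X7 to X4 (paths whose first edge points into X7):
  P1: X7 <- X3 -> X6 -> X4
  P2: X7 <- X3 -> X9 -> X1 -> X4
  P3: X7 <- X3 -> X4
  P4: X7 <- X6 <- X3 -> X9 -> X1 -> X4
  P5: X7 <- X6 <- X3 -> X4
  P6: X7 <- X6 -> X4
Condition 1 (no descendant of X7 in the set): holds — descendants of X7 are {X4}; none are in {X6}.
Condition 2 (every backdoor path blocked by {X6}):
  P1: blocked at chain node X6 ∈ conditioning set.
  P2: open — no interior node is in the conditioning set.
  P3: open — no interior node is in the conditioning set.
  P4: blocked at chain node X6 ∈ conditioning set.
  P5: blocked at chain node X6 ∈ conditioning set.
  P6: blocked at fork node X6 ∈ conditioning set.
{X6} does not satisfy the backdoor criterion.

No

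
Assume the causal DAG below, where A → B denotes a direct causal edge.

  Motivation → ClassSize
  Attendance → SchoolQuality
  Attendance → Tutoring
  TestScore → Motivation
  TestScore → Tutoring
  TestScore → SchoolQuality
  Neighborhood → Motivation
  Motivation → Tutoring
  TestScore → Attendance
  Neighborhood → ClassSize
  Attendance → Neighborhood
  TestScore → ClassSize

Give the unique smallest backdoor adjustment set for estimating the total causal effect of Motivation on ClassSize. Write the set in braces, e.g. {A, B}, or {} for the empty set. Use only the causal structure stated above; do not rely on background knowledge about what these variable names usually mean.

Variables eligible for adjustment (non-descendants of Motivation, excluding Motivation and ClassSize): {Attendance, Neighborhood, SchoolQuality, TestScore}.
Backdoor paths from Motivation to ClassSize:
  P1: Motivation <- TestScore -> Attendance -> Neighborhood -> ClassSize
  P2: Motivation <- TestScore -> SchoolQuality <- Attendance -> Neighborhood -> ClassSize
  P3: Motivation <- TestScore -> ClassSize
  P4: Motivation <- TestScore -> Tutoring <- Attendance -> Neighborhood -> ClassSize
  P5: Motivation <- Neighborhood <- Attendance <- TestScore -> ClassSize
  P6: Motivation <- Neighborhood <- Attendance -> SchoolQuality <- TestScore -> ClassSize
  P7: Motivation <- Neighborhood <- Attendance -> Tutoring <- TestScore -> ClassSize
  P8: Motivation <- Neighborhood -> ClassSize
The empty set is not sufficient: P1 (Motivation <- TestScore -> Attendance -> Neighborhood -> ClassSize) has no collider blocking it and no conditioned non-collider, so it is open.
Try {Neighborhood, TestScore}:
  P1: blocked at fork node TestScore ∈ conditioning set.
  P2: blocked at fork node TestScore ∈ conditioning set.
  P3: blocked at fork node TestScore ∈ conditioning set.
  P4: blocked at fork node TestScore ∈ conditioning set.
  P5: blocked at chain node Neighborhood ∈ conditioning set.
  P6: blocked at chain node Neighborhood ∈ conditioning set.
  P7: blocked at chain node Neighborhood ∈ conditioning set.
  P8: blocked at fork node Neighborhood ∈ conditioning set.
{Neighborhood, TestScore} contains no descendant of Motivation and blocks every backdoor path.
Every element of {Neighborhood, TestScore} is needed (dropping Neighborhood leaves P8 open; dropping TestScore leaves P3 open), so no proper subset is valid.
Among all size-2 subsets of the eligible variables, only {Neighborhood, TestScore} blocks every backdoor path, so it is the unique smallest valid adjustment set.

{Neighborhood, TestScore}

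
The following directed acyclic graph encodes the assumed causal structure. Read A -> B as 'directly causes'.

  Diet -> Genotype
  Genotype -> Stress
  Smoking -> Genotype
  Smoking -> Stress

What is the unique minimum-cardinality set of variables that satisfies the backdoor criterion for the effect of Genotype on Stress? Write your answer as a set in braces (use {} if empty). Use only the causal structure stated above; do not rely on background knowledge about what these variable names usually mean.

{Smoking}

Variables eligible for adjustment (non-descendants of Genotype, excluding Genotype and Stress): {Diet, Smoking}.
Backdoor paths from Genotype to Stress:
  P1: Genotype <- Smoking -> Stress
The empty set is not sufficient: P1 (Genotype <- Smoking -> Stress) has no collider blocking it and no conditioned non-collider, so it is open.
Try {Smoking}:
  P1: blocked at fork node Smoking ∈ conditioning set.
{Smoking} contains no descendant of Genotype and blocks every backdoor path.
No other singleton works — e.g. {Diet} leaves P1 open — so {Smoking} is the unique smallest valid adjustment set.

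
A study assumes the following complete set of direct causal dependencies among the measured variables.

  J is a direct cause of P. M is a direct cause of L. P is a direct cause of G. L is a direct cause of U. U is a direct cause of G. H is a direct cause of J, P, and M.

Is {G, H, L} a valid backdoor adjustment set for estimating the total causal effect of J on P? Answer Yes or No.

Backdoor paths from J to P (paths whose first edge points into J):
  P1: J <- H -> M -> L -> U -> G <- P
  P2: J <- H -> P
Condition 1 (no descendant of J in the set): FAILS — G is a descendant of J.
Condition 2 (every backdoor path blocked by {G, H, L}):
  P1: blocked at fork node H ∈ conditioning set.
  P2: blocked at fork node H ∈ conditioning set.
{G, H, L} does not satisfy the backdoor criterion.

No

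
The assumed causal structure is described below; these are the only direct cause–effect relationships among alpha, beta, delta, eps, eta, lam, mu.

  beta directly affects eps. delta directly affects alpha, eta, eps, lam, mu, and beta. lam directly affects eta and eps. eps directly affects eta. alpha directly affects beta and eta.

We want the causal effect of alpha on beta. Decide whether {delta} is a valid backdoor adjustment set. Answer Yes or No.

Yes

Backdoor paths from alpha to beta (paths whose first edge points into alpha):
  P1: alpha <- delta -> lam -> eps <- beta
  P2: alpha <- delta -> lam -> eta <- eps <- beta
  P3: alpha <- delta -> beta
  P4: alpha <- delta -> eps <- beta
  P5: alpha <- delta -> eta <- lam -> eps <- beta
  P6: alpha <- delta -> eta <- eps <- beta
Condition 1 (no descendant of alpha in the set): holds — descendants of alpha are {beta, eps, eta}; none are in {delta}.
Condition 2 (every backdoor path blocked by {delta}):
  P1: blocked at fork node delta ∈ conditioning set.
  P2: blocked at fork node delta ∈ conditioning set.
  P3: blocked at fork node delta ∈ conditioning set.
  P4: blocked at fork node delta ∈ conditioning set.
  P5: blocked at fork node delta ∈ conditioning set.
  P6: blocked at fork node delta ∈ conditioning set.
{delta} satisfies the backdoor criterion.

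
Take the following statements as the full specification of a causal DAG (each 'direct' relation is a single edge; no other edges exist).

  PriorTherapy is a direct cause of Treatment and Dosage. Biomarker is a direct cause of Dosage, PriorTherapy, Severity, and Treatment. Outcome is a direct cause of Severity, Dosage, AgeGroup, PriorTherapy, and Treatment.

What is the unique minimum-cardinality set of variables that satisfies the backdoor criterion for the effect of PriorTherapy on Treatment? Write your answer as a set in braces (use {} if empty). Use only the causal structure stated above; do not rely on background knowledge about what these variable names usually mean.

Variables eligible for adjustment (non-descendants of PriorTherapy, excluding PriorTherapy and Treatment): {AgeGroup, Biomarker, Outcome, Severity}.
Backdoor paths from PriorTherapy to Treatment:
  P1: PriorTherapy <- Outcome -> Severity <- Biomarker -> Treatment
  P2: PriorTherapy <- Outcome -> Dosage <- Biomarker -> Treatment
  P3: PriorTherapy <- Outcome -> Treatment
  P4: PriorTherapy <- Biomarker -> Severity <- Outcome -> Treatment
  P5: PriorTherapy <- Biomarker -> Dosage <- Outcome -> Treatment
  P6: PriorTherapy <- Biomarker -> Treatment
The empty set is not sufficient: P3 (PriorTherapy <- Outcome -> Treatment) has no collider blocking it and no conditioned non-collider, so it is open.
Try {Biomarker, Outcome}:
  P1: blocked at fork node Outcome ∈ conditioning set.
  P2: blocked at fork node Outcome ∈ conditioning set.
  P3: blocked at fork node Outcome ∈ conditioning set.
  P4: blocked at fork node Biomarker ∈ conditioning set.
  P5: blocked at fork node Biomarker ∈ conditioning set.
  P6: blocked at fork node Biomarker ∈ conditioning set.
{Biomarker, Outcome} contains no descendant of PriorTherapy and blocks every backdoor path.
Every element of {Biomarker, Outcome} is needed (dropping Biomarker leaves P6 open; dropping Outcome leaves P3 open), so no proper subset is valid.
Among all size-2 subsets of the eligible variables, only {Biomarker, Outcome} blocks every backdoor path, so it is the unique smallest valid adjustment set.

{Biomarker, Outcome}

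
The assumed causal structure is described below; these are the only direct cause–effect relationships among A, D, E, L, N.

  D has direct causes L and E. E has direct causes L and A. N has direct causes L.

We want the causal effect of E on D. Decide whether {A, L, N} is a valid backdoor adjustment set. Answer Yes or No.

Yes

Backdoor paths from E to D (paths whose first edge points into E):
  P1: E <- L -> D
Condition 1 (no descendant of E in the set): holds — descendants of E are {D}; none are in {A, L, N}.
Condition 2 (every backdoor path blocked by {A, L, N}):
  P1: blocked at fork node L ∈ conditioning set.
{A, L, N} satisfies the backdoor criterion.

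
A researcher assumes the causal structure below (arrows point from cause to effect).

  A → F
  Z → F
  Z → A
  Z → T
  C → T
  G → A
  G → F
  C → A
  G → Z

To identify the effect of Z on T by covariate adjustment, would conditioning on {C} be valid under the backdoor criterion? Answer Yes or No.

Yes

Backdoor paths from Z to T (paths whose first edge points into Z):
  P1: Z <- G -> A <- C -> T
  P2: Z <- G -> F <- A <- C -> T
Condition 1 (no descendant of Z in the set): holds — descendants of Z are {A, F, T}; none are in {C}.
Condition 2 (every backdoor path blocked by {C}):
  P1: blocked at collider A (neither it nor any descendant is in the conditioning set).
  P2: blocked at collider F (neither it nor any descendant is in the conditioning set).
{C} satisfies the backdoor criterion.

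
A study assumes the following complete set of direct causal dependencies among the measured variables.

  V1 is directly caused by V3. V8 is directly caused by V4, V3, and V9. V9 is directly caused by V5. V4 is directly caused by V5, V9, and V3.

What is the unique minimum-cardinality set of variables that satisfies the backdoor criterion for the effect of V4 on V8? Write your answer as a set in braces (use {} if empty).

{V3, V9}

Variables eligible for adjustment (non-descendants of V4, excluding V4 and V8): {V1, V3, V5, V9}.
Backdoor paths from V4 to V8:
  P1: V4 <- V3 -> V8
  P2: V4 <- V5 -> V9 -> V8
  P3: V4 <- V9 -> V8
The empty set is not sufficient: P1 (V4 <- V3 -> V8) has no collider blocking it and no conditioned non-collider, so it is open.
Try {V3, V9}:
  P1: blocked at fork node V3 ∈ conditioning set.
  P2: blocked at chain node V9 ∈ conditioning set.
  P3: blocked at fork node V9 ∈ conditioning set.
{V3, V9} contains no descendant of V4 and blocks every backdoor path.
Every element of {V3, V9} is needed (dropping V3 leaves P1 open; dropping V9 leaves P2 open), so no proper subset is valid.
Among all size-2 subsets of the eligible variables, only {V3, V9} blocks every backdoor path, so it is the unique smallest valid adjustment set.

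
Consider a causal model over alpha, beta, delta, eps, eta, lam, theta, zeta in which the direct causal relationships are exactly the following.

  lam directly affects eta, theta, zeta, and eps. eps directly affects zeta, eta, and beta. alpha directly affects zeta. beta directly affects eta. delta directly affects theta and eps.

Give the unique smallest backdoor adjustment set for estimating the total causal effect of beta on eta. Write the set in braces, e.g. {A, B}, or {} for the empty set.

{eps}

Variables eligible for adjustment (non-descendants of beta, excluding beta and eta): {alpha, delta, eps, lam, theta, zeta}.
Backdoor paths from beta to eta:
  P1: beta <- eps <- lam -> eta
  P2: beta <- eps <- delta -> theta <- lam -> eta
  P3: beta <- eps -> zeta <- lam -> eta
  P4: beta <- eps -> eta
The empty set is not sufficient: P1 (beta <- eps <- lam -> eta) has no collider blocking it and no conditioned non-collider, so it is open.
Try {eps}:
  P1: blocked at chain node eps ∈ conditioning set.
  P2: blocked at chain node eps ∈ conditioning set.
  P3: blocked at fork node eps ∈ conditioning set.
  P4: blocked at fork node eps ∈ conditioning set.
{eps} contains no descendant of beta and blocks every backdoor path.
No other singleton works — e.g. {lam} leaves P4 open — so {eps} is the unique smallest valid adjustment set.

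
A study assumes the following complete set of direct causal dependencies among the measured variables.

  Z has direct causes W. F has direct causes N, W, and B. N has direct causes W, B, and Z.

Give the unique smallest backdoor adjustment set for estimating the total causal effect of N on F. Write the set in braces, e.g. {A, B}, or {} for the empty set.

Variables eligible for adjustment (non-descendants of N, excluding N and F): {B, W, Z}.
Backdoor paths from N to F:
  P1: N <- W -> F
  P2: N <- Z <- W -> F
  P3: N <- B -> F
The empty set is not sufficient: P1 (N <- W -> F) has no collider blocking it and no conditioned non-collider, so it is open.
Try {B, W}:
  P1: blocked at fork node W ∈ conditioning set.
  P2: blocked at fork node W ∈ conditioning set.
  P3: blocked at fork node B ∈ conditioning set.
{B, W} contains no descendant of N and blocks every backdoor path.
Every element of {B, W} is needed (dropping B leaves P3 open; dropping W leaves P1 open), so no proper subset is valid.
Among all size-2 subsets of the eligible variables, only {B, W} blocks every backdoor path, so it is the unique smallest valid adjustment set.

{B, W}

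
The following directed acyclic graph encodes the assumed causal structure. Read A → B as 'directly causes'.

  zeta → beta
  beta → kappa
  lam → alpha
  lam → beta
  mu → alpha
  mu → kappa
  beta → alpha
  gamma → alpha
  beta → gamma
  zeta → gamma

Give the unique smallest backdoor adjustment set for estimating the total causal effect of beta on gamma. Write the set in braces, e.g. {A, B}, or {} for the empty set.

{zeta}

Variables eligible for adjustment (non-descendants of beta, excluding beta and gamma): {lam, mu, zeta}.
Backdoor paths from beta to gamma:
  P1: beta <- zeta -> gamma
  P2: beta <- lam -> alpha <- gamma
The empty set is not sufficient: P1 (beta <- zeta -> gamma) has no collider blocking it and no conditioned non-collider, so it is open.
Try {zeta}:
  P1: blocked at fork node zeta ∈ conditioning set.
  P2: blocked at collider alpha (neither it nor any descendant is in the conditioning set).
{zeta} contains no descendant of beta and blocks every backdoor path.
No other singleton works — e.g. {mu} leaves P1 open — so {zeta} is the unique smallest valid adjustment set.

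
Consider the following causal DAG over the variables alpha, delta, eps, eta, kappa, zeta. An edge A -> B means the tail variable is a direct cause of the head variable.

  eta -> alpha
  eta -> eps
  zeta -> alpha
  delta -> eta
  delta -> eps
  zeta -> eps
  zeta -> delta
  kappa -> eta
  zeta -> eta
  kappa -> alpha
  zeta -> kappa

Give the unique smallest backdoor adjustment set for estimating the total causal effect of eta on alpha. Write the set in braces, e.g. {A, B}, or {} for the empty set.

{kappa, zeta}

Variables eligible for adjustment (non-descendants of eta, excluding eta and alpha): {delta, kappa, zeta}.
Backdoor paths from eta to alpha:
  P1: eta <- zeta -> kappa -> alpha
  P2: eta <- zeta -> alpha
  P3: eta <- delta <- zeta -> kappa -> alpha
  P4: eta <- delta <- zeta -> alpha
  P5: eta <- delta -> eps <- zeta -> kappa -> alpha
  P6: eta <- delta -> eps <- zeta -> alpha
  P7: eta <- kappa <- zeta -> alpha
  P8: eta <- kappa -> alpha
The empty set is not sufficient: P1 (eta <- zeta -> kappa -> alpha) has no collider blocking it and no conditioned non-collider, so it is open.
Try {kappa, zeta}:
  P1: blocked at fork node zeta ∈ conditioning set.
  P2: blocked at fork node zeta ∈ conditioning set.
  P3: blocked at fork node zeta ∈ conditioning set.
  P4: blocked at fork node zeta ∈ conditioning set.
  P5: blocked at collider eps (neither it nor any descendant is in the conditioning set).
  P6: blocked at collider eps (neither it nor any descendant is in the conditioning set).
  P7: blocked at chain node kappa ∈ conditioning set.
  P8: blocked at fork node kappa ∈ conditioning set.
{kappa, zeta} contains no descendant of eta and blocks every backdoor path.
Every element of {kappa, zeta} is needed (dropping kappa leaves P8 open; dropping zeta leaves P2 open), so no proper subset is valid.
Among all size-2 subsets of the eligible variables, only {kappa, zeta} blocks every backdoor path, so it is the unique smallest valid adjustment set.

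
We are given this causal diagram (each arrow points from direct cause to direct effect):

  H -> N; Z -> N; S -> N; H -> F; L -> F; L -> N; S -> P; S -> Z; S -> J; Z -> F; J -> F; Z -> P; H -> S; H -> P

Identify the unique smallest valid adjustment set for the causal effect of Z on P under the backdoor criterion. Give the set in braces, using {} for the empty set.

Variables eligible for adjustment (non-descendants of Z, excluding Z and P): {H, J, L, S}.
Backdoor paths from Z to P:
  P1: Z <- S <- H -> P
  P2: Z <- S -> N <- H -> P
  P3: Z <- S -> N <- L -> F <- H -> P
  P4: Z <- S -> P
  P5: Z <- S -> J -> F <- H -> P
  P6: Z <- S -> J -> F <- L -> N <- H -> P
The empty set is not sufficient: P1 (Z <- S <- H -> P) has no collider blocking it and no conditioned non-collider, so it is open.
Try {S}:
  P1: blocked at chain node S ∈ conditioning set.
  P2: blocked at fork node S ∈ conditioning set.
  P3: blocked at fork node S ∈ conditioning set.
  P4: blocked at fork node S ∈ conditioning set.
  P5: blocked at fork node S ∈ conditioning set.
  P6: blocked at fork node S ∈ conditioning set.
{S} contains no descendant of Z and blocks every backdoor path.
No other singleton works — e.g. {H} leaves P4 open — so {S} is the unique smallest valid adjustment set.

{S}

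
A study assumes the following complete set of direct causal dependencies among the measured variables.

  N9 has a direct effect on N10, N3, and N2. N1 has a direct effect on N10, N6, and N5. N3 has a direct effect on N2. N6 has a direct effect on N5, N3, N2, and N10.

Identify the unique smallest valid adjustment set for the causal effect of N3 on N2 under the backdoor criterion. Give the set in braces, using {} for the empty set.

{N6, N9}

Variables eligible for adjustment (non-descendants of N3, excluding N3 and N2): {N1, N10, N5, N6, N9}.
Backdoor paths from N3 to N2:
  P1: N3 <- N6 <- N1 -> N10 <- N9 -> N2
  P2: N3 <- N6 -> N5 <- N1 -> N10 <- N9 -> N2
  P3: N3 <- N6 -> N2
  P4: N3 <- N6 -> N10 <- N9 -> N2
  P5: N3 <- N9 -> N2
  P6: N3 <- N9 -> N10 <- N1 -> N6 -> N2
  P7: N3 <- N9 -> N10 <- N1 -> N5 <- N6 -> N2
  P8: N3 <- N9 -> N10 <- N6 -> N2
The empty set is not sufficient: P3 (N3 <- N6 -> N2) has no collider blocking it and no conditioned non-collider, so it is open.
Try {N6, N9}:
  P1: blocked at chain node N6 ∈ conditioning set.
  P2: blocked at fork node N6 ∈ conditioning set.
  P3: blocked at fork node N6 ∈ conditioning set.
  P4: blocked at fork node N6 ∈ conditioning set.
  P5: blocked at fork node N9 ∈ conditioning set.
  P6: blocked at fork node N9 ∈ conditioning set.
  P7: blocked at fork node N9 ∈ conditioning set.
  P8: blocked at fork node N9 ∈ conditioning set.
{N6, N9} contains no descendant of N3 and blocks every backdoor path.
Every element of {N6, N9} is needed (dropping N6 leaves P3 open; dropping N9 leaves P5 open), so no proper subset is valid.
Among all size-2 subsets of the eligible variables, only {N6, N9} blocks every backdoor path, so it is the unique smallest valid adjustment set.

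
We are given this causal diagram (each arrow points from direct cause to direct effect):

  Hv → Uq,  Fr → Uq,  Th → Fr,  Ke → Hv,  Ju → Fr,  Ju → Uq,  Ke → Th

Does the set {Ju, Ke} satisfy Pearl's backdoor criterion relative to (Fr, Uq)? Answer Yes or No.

Backdoor paths from Fr to Uq (paths whose first edge points into Fr):
  P1: Fr <- Ju -> Uq
  P2: Fr <- Th <- Ke -> Hv -> Uq
Condition 1 (no descendant of Fr in the set): holds — descendants of Fr are {Uq}; none are in {Ju, Ke}.
Condition 2 (every backdoor path blocked by {Ju, Ke}):
  P1: blocked at fork node Ju ∈ conditioning set.
  P2: blocked at fork node Ke ∈ conditioning set.
{Ju, Ke} satisfies the backdoor criterion.

Yes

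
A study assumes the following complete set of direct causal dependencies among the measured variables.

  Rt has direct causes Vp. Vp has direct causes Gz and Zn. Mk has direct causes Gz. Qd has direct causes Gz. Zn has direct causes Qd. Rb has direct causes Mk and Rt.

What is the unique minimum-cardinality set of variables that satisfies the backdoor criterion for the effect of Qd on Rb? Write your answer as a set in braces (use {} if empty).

Variables eligible for adjustment (non-descendants of Qd, excluding Qd and Rb): {Gz, Mk}.
Backdoor paths from Qd to Rb:
  P1: Qd <- Gz -> Mk -> Rb
  P2: Qd <- Gz -> Vp -> Rt -> Rb
The empty set is not sufficient: P1 (Qd <- Gz -> Mk -> Rb) has no collider blocking it and no conditioned non-collider, so it is open.
Try {Gz}:
  P1: blocked at fork node Gz ∈ conditioning set.
  P2: blocked at fork node Gz ∈ conditioning set.
{Gz} contains no descendant of Qd and blocks every backdoor path.
No other singleton works — e.g. {Mk} leaves P2 open — so {Gz} is the unique smallest valid adjustment set.

{Gz}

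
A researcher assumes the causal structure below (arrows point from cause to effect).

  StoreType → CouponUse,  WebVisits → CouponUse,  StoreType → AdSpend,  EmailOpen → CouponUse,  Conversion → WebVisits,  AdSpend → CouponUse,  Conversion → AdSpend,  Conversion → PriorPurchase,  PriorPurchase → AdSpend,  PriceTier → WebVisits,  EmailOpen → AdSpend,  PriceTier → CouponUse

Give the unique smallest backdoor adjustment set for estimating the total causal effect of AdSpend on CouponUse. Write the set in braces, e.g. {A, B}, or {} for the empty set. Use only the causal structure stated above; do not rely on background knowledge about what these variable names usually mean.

Variables eligible for adjustment (non-descendants of AdSpend, excluding AdSpend and CouponUse): {Conversion, EmailOpen, PriceTier, PriorPurchase, StoreType, WebVisits}.
Backdoor paths from AdSpend to CouponUse:
  P1: AdSpend <- Conversion -> WebVisits <- PriceTier -> CouponUse
  P2: AdSpend <- Conversion -> WebVisits -> CouponUse
  P3: AdSpend <- PriorPurchase <- Conversion -> WebVisits <- PriceTier -> CouponUse
  P4: AdSpend <- PriorPurchase <- Conversion -> WebVisits -> CouponUse
  P5: AdSpend <- StoreType -> CouponUse
  P6: AdSpend <- EmailOpen -> CouponUse
The empty set is not sufficient: P2 (AdSpend <- Conversion -> WebVisits -> CouponUse) has no collider blocking it and no conditioned non-collider, so it is open.
Try {Conversion, EmailOpen, StoreType}:
  P1: blocked at fork node Conversion ∈ conditioning set.
  P2: blocked at fork node Conversion ∈ conditioning set.
  P3: blocked at fork node Conversion ∈ conditioning set.
  P4: blocked at fork node Conversion ∈ conditioning set.
  P5: blocked at fork node StoreType ∈ conditioning set.
  P6: blocked at fork node EmailOpen ∈ conditioning set.
{Conversion, EmailOpen, StoreType} contains no descendant of AdSpend and blocks every backdoor path.
Every element of {Conversion, EmailOpen, StoreType} is needed (dropping Conversion leaves P2 open; dropping EmailOpen leaves P6 open; dropping StoreType leaves P5 open), so no proper subset is valid.
Among all size-3 subsets of the eligible variables, only {Conversion, EmailOpen, StoreType} blocks every backdoor path, so it is the unique smallest valid adjustment set.

{Conversion, EmailOpen, StoreType}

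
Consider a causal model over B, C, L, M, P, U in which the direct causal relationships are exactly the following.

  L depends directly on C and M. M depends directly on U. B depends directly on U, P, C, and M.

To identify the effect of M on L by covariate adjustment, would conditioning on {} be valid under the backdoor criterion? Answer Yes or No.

Backdoor paths from M to L (paths whose first edge points into M):
  P1: M <- U -> B <- C -> L
Condition 1 (no descendant of M in the set): holds — descendants of M are {B, L}; none are in {}.
Condition 2 (every backdoor path blocked by {}):
  P1: blocked at collider B (neither it nor any descendant is in the conditioning set).
{} satisfies the backdoor criterion.

Yes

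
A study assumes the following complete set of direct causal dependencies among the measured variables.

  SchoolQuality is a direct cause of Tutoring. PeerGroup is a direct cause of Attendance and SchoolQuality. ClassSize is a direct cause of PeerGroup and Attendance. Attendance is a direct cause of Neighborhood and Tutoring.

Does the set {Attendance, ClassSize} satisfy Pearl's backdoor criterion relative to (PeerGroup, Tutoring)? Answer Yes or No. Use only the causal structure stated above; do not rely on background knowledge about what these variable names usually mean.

Backdoor paths from PeerGroup to Tutoring (paths whose first edge points into PeerGroup):
  P1: PeerGroup <- ClassSize -> Attendance -> Tutoring
Condition 1 (no descendant of PeerGroup in the set): FAILS — Attendance is a descendant of PeerGroup.
Condition 2 (every backdoor path blocked by {Attendance, ClassSize}):
  P1: blocked at fork node ClassSize ∈ conditioning set.
{Attendance, ClassSize} does not satisfy the backdoor criterion.

No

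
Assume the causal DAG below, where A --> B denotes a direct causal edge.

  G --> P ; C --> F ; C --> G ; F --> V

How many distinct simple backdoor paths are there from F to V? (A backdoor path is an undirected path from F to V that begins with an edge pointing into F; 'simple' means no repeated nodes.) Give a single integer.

A backdoor path from F to V is any simple undirected path whose first edge points into F (i.e. leaves F via a parent).
Parents of F: {C}.
No simple path from any parent of F reaches V without revisiting F, so there are no backdoor paths.

0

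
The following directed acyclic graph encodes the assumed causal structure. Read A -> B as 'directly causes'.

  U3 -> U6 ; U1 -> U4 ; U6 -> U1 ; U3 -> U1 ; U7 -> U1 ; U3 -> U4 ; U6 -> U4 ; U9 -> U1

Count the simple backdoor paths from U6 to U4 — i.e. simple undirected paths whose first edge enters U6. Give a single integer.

2

A backdoor path from U6 to U4 is any simple undirected path whose first edge points into U6 (i.e. leaves U6 via a parent).
Parents of U6: {U3}.
Enumerating:
  P1: U6 <- U3 -> U1 -> U4
  P2: U6 <- U3 -> U4
That exhausts the simple backdoor paths. Count: 2.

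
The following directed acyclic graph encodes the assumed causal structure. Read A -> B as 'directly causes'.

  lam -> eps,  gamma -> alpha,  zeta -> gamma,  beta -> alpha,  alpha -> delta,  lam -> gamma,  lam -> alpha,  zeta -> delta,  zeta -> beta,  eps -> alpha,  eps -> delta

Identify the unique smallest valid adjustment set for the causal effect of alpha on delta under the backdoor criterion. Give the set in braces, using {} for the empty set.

Variables eligible for adjustment (non-descendants of alpha, excluding alpha and delta): {beta, eps, gamma, lam, zeta}.
Backdoor paths from alpha to delta:
  P1: alpha <- lam -> eps -> delta
  P2: alpha <- lam -> gamma <- zeta -> delta
  P3: alpha <- eps <- lam -> gamma <- zeta -> delta
  P4: alpha <- eps -> delta
  P5: alpha <- gamma <- lam -> eps -> delta
  P6: alpha <- gamma <- zeta -> delta
  P7: alpha <- beta <- zeta -> gamma <- lam -> eps -> delta
  P8: alpha <- beta <- zeta -> delta
The empty set is not sufficient: P1 (alpha <- lam -> eps -> delta) has no collider blocking it and no conditioned non-collider, so it is open.
Try {eps, zeta}:
  P1: blocked at chain node eps ∈ conditioning set.
  P2: blocked at collider gamma (neither it nor any descendant is in the conditioning set).
  P3: blocked at chain node eps ∈ conditioning set.
  P4: blocked at fork node eps ∈ conditioning set.
  P5: blocked at chain node eps ∈ conditioning set.
  P6: blocked at fork node zeta ∈ conditioning set.
  P7: blocked at fork node zeta ∈ conditioning set.
  P8: blocked at fork node zeta ∈ conditioning set.
{eps, zeta} contains no descendant of alpha and blocks every backdoor path.
Every element of {eps, zeta} is needed (dropping eps leaves P1 open; dropping zeta leaves P6 open), so no proper subset is valid.
Among all size-2 subsets of the eligible variables, only {eps, zeta} blocks every backdoor path, so it is the unique smallest valid adjustment set.

{eps, zeta}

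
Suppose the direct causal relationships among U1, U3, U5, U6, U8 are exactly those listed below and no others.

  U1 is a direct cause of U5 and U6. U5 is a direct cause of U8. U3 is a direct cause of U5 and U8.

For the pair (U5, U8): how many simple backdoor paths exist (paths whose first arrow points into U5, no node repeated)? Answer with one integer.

A backdoor path from U5 to U8 is any simple undirected path whose first edge points into U5 (i.e. leaves U5 via a parent).
Parents of U5: {U1, U3}.
Enumerating:
  P1: U5 <- U3 -> U8
That exhausts the simple backdoor paths. Count: 1.

1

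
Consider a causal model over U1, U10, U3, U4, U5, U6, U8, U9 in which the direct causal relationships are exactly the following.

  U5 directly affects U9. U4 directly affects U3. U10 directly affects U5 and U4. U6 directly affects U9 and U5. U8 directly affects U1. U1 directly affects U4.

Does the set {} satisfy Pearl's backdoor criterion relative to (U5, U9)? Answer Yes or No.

No

Backdoor paths from U5 to U9 (paths whose first edge points into U5):
  P1: U5 <- U6 -> U9
Condition 1 (no descendant of U5 in the set): holds — descendants of U5 are {U9}; none are in {}.
Condition 2 (every backdoor path blocked by {}):
  P1: open — no interior node is in the conditioning set.
{} does not satisfy the backdoor criterion.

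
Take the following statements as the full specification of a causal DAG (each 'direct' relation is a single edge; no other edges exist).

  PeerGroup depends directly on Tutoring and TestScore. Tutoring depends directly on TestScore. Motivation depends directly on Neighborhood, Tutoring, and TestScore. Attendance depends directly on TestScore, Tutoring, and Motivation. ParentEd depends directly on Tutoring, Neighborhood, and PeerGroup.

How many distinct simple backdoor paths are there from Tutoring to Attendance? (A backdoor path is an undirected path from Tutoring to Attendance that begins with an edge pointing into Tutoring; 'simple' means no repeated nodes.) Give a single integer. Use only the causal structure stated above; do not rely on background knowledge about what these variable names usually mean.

A backdoor path from Tutoring to Attendance is any simple undirected path whose first edge points into Tutoring (i.e. leaves Tutoring via a parent).
Parents of Tutoring: {TestScore}.
Enumerating:
  P1: Tutoring <- TestScore -> Motivation -> Attendance
  P2: Tutoring <- TestScore -> Attendance
  P3: Tutoring <- TestScore -> PeerGroup -> ParentEd <- Neighborhood -> Motivation -> Attendance
That exhausts the simple backdoor paths. Count: 3.

3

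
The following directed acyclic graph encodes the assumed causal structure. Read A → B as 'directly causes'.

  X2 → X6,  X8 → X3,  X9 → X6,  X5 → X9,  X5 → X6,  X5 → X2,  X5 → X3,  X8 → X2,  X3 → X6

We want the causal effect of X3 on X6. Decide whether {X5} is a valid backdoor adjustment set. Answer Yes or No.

Backdoor paths from X3 to X6 (paths whose first edge points into X3):
  P1: X3 <- X8 -> X2 <- X5 -> X9 -> X6
  P2: X3 <- X8 -> X2 <- X5 -> X6
  P3: X3 <- X8 -> X2 -> X6
  P4: X3 <- X5 -> X2 -> X6
  P5: X3 <- X5 -> X9 -> X6
  P6: X3 <- X5 -> X6
Condition 1 (no descendant of X3 in the set): holds — descendants of X3 are {X6}; none are in {X5}.
Condition 2 (every backdoor path blocked by {X5}):
  P1: blocked at collider X2 (neither it nor any descendant is in the conditioning set).
  P2: blocked at collider X2 (neither it nor any descendant is in the conditioning set).
  P3: open — no interior node is in the conditioning set.
  P4: blocked at fork node X5 ∈ conditioning set.
  P5: blocked at fork node X5 ∈ conditioning set.
  P6: blocked at fork node X5 ∈ conditioning set.
{X5} does not satisfy the backdoor criterion.

No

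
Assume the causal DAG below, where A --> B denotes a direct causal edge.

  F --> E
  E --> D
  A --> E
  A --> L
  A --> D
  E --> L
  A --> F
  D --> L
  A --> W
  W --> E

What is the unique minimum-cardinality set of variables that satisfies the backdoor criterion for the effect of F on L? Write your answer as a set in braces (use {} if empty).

{A}

Variables eligible for adjustment (non-descendants of F, excluding F and L): {A, W}.
Backdoor paths from F to L:
  P1: F <- A -> W -> E -> D -> L
  P2: F <- A -> W -> E -> L
  P3: F <- A -> E -> D -> L
  P4: F <- A -> E -> L
  P5: F <- A -> D <- E -> L
  P6: F <- A -> D -> L
  P7: F <- A -> L
The empty set is not sufficient: P1 (F <- A -> W -> E -> D -> L) has no collider blocking it and no conditioned non-collider, so it is open.
Try {A}:
  P1: blocked at fork node A ∈ conditioning set.
  P2: blocked at fork node A ∈ conditioning set.
  P3: blocked at fork node A ∈ conditioning set.
  P4: blocked at fork node A ∈ conditioning set.
  P5: blocked at fork node A ∈ conditioning set.
  P6: blocked at fork node A ∈ conditioning set.
  P7: blocked at fork node A ∈ conditioning set.
{A} contains no descendant of F and blocks every backdoor path.
No other singleton works — e.g. {W} leaves P3 open — so {A} is the unique smallest valid adjustment set.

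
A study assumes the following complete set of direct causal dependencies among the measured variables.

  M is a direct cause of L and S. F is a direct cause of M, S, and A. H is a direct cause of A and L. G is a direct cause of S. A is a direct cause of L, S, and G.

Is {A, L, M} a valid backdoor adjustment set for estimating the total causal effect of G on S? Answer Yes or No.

Backdoor paths from G to S (paths whose first edge points into G):
  P1: G <- A <- F -> M -> S
  P2: G <- A <- F -> S
  P3: G <- A <- H -> L <- M <- F -> S
  P4: G <- A <- H -> L <- M -> S
  P5: G <- A -> S
  P6: G <- A -> L <- M <- F -> S
  P7: G <- A -> L <- M -> S
Condition 1 (no descendant of G in the set): holds — descendants of G are {S}; none are in {A, L, M}.
Condition 2 (every backdoor path blocked by {A, L, M}):
  P1: blocked at chain node A ∈ conditioning set.
  P2: blocked at chain node A ∈ conditioning set.
  P3: blocked at chain node A ∈ conditioning set.
  P4: blocked at chain node A ∈ conditioning set.
  P5: blocked at fork node A ∈ conditioning set.
  P6: blocked at fork node A ∈ conditioning set.
  P7: blocked at fork node A ∈ conditioning set.
{A, L, M} satisfies the backdoor criterion.

Yes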